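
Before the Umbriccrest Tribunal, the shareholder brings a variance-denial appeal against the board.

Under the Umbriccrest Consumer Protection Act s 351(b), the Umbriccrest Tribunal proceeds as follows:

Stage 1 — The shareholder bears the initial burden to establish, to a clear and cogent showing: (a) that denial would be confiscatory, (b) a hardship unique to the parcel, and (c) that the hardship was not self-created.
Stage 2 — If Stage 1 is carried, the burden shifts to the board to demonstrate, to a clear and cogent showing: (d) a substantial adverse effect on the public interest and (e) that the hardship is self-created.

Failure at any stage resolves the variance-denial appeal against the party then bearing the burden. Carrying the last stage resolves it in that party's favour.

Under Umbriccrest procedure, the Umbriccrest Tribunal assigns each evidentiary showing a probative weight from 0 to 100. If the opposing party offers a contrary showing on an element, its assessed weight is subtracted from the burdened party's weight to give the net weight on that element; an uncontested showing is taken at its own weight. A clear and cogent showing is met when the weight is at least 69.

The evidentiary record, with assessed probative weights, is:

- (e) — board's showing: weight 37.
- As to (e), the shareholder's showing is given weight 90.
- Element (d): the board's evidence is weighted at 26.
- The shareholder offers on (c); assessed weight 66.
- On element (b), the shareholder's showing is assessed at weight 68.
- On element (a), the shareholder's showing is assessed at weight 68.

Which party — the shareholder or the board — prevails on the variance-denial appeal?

Stage 1 — burden on shareholder; standard: a clear and cogent showing (weight is at least 69).
    (a): 68 < 69 [not met]
    (b): 68 < 69 [not met]
    (c): 66 < 69 [not met]
  Stage 1 not carried; the shareholder fails its burden.
So the board prevails.

board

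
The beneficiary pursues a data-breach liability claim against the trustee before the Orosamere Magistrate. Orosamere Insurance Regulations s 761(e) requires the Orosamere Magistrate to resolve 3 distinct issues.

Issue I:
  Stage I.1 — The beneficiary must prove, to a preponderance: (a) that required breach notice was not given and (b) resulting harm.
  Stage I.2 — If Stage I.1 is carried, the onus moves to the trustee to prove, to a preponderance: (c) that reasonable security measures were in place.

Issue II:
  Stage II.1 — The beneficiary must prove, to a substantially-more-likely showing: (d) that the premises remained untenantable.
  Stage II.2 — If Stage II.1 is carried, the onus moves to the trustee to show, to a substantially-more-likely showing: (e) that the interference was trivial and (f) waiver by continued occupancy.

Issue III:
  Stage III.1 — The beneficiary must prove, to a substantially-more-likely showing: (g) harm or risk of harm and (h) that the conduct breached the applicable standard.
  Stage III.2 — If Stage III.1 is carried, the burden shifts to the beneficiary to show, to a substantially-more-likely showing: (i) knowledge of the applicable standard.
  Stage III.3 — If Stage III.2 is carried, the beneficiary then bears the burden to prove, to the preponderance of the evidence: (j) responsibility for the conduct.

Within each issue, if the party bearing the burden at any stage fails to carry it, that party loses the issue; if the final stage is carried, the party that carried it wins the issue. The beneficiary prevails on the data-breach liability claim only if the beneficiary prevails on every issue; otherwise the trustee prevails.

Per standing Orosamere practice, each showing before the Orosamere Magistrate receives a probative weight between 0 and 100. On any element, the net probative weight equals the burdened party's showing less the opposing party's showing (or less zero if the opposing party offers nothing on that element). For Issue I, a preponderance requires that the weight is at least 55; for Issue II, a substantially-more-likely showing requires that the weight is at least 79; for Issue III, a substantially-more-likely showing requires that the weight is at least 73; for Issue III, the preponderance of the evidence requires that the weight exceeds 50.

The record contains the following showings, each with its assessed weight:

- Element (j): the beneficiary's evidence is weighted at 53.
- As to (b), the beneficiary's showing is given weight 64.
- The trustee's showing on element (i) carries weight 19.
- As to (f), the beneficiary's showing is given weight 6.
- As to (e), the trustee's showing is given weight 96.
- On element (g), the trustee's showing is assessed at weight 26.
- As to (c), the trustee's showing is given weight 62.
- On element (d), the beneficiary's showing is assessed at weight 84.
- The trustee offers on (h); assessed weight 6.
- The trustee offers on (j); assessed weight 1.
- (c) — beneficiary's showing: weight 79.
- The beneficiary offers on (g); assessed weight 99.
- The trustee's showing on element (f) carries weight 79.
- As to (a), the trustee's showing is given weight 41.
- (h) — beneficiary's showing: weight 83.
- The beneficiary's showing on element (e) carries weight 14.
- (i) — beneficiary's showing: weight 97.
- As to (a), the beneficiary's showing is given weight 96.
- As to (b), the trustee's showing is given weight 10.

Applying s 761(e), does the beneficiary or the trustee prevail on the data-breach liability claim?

trustee

— Issue I —
At Stage I.1 the beneficiary must meet a preponderance (weight is at least 55): on (a) the weight is 96 less the opposing 41 gives net 55, ≥ 55, so (a) meets the standard; on (b) the weight is 64 less the opposing 10 gives net 54, which does not reach 55, so (b) does not meet the standard.
  The beneficiary does not carry Stage I.1.
The trustee prevails on this issue.
— Issue II —
Stage II.1 (beneficiary, a substantially-more-likely showing, weight is at least 79): (d) 84 ≥ 79 — meets.
  Stage II.1 is satisfied; the onus moves to the trustee.
Stage II.2 (trustee, a substantially-more-likely showing, weight is at least 79): (e) net 96−14=82 ≥ 79 — meets; (f) net 79−6=73 < 79 — fails.
  Not every element is met, so the trustee fails to carry Stage II.2.
The analysis ends at Stage II.2; the beneficiary prevails on this issue.
— Issue III —
At Stage III.1 the beneficiary must meet a substantially-more-likely showing (weight is at least 73): on (g) the weight is 99 less the opposing 26 gives net 73, which does reach 73, so (g) meets the standard; on (h) the weight is 83 less the opposing 6 gives net 77, which does reach 73, so (h) meets the standard.
  All elements met. The beneficiary retains the burden for Stage III.2.
At Stage III.2 the beneficiary must meet a substantially-more-likely showing (weight is at least 73): on (i) the weight is 97 less the opposing 19 gives net 78, which does reach 73, so (i) meets the standard.
  Stage III.2 is satisfied; the beneficiary continues to bear the burden.
At Stage III.3 the beneficiary must meet the preponderance of the evidence (weight exceeds 50): on (j) the weight is 53 less the opposing 1 gives net 52, > 50, so (j) meets the standard.
  All elements met at the final stage.
With every stage satisfied, the beneficiary prevails on this issue.
Per-issue: Issue I → trustee; Issue II → beneficiary; Issue III → beneficiary. The beneficiary must prevail on every issue; overall, the trustee prevails.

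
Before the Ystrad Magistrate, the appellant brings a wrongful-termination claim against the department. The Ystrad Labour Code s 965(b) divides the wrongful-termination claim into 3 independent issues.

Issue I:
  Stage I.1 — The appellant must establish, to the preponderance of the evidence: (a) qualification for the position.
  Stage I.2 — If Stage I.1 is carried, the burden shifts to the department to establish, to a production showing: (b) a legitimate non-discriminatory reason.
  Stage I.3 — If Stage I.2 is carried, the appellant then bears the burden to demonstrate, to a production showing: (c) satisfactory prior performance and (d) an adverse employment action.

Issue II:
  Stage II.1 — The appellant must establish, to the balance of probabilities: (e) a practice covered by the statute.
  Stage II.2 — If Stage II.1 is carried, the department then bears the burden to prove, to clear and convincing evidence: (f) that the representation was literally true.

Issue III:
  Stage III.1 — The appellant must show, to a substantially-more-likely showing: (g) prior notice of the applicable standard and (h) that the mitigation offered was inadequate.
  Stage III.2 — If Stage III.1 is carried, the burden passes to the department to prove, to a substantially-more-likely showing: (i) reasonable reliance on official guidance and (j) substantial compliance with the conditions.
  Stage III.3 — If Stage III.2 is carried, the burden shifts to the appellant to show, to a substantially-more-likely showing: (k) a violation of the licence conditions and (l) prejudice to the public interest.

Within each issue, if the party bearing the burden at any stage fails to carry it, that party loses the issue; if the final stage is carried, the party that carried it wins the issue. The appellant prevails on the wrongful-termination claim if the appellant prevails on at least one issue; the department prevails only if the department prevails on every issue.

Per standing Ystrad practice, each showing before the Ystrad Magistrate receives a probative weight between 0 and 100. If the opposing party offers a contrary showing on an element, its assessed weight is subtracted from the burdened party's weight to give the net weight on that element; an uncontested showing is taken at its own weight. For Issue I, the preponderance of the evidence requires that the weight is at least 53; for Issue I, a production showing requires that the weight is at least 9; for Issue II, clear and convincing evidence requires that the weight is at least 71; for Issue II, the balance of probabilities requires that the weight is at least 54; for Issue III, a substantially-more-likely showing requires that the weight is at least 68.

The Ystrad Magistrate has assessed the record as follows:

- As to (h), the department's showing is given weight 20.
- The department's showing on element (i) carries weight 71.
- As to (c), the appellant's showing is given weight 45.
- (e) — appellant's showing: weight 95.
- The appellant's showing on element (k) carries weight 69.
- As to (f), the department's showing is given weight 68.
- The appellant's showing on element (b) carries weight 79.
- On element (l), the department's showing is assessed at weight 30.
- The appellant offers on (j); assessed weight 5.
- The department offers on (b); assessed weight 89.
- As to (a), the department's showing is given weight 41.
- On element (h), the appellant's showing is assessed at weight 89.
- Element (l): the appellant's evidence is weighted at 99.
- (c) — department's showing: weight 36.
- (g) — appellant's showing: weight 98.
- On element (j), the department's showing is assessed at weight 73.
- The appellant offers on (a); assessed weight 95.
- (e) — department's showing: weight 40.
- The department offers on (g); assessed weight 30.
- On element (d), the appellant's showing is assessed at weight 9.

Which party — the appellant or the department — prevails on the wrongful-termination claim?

— Issue I —
At Stage I.1 the appellant must meet the preponderance of the evidence (weight is at least 53): on (a) the weight is 95 less the opposing 41 gives net 54, which does reach 53, so (a) meets the standard.
  The appellant carries Stage I.1; the department now bears the burden.
At Stage I.2 the department must meet a production showing (weight is at least 9): on (b) the weight is 89 less the opposing 79 gives net 10, ≥ 9, so (b) meets the standard.
  The department carries Stage I.2; the appellant now bears the burden.
At Stage I.3 the appellant must meet a production showing (weight is at least 9): on (c) the weight is 45 less the opposing 36 gives net 9, ≥ 9, so (c) meets the standard; on (d) the weight is 9, which does reach 9, so (d) meets the standard.
  All elements met at the final stage.
All stages carried — the appellant prevails on this issue.
— Issue II —
Stage II.1 — burden on appellant; standard: the balance of probabilities (weight is at least 54).
    (e): 95 − 40 = 55 ≥ 54 [met]
  Stage II.1 carried; the burden shifts to the department.
Stage II.2 — burden on department; standard: clear and convincing evidence (weight is at least 71).
    (f): 68 < 71 [not met]
  The department does not carry Stage II.2.
The analysis ends at Stage II.2; the appellant prevails on this issue.
— Issue III —
Stage III.1 (appellant, a substantially-more-likely showing, weight is at least 68): (g) net 98−30=68 ≥ 68 — meets; (h) net 89−20=69 ≥ 68 — meets.
  All elements met. The burden passes to the department.
Stage III.2 (department, a substantially-more-likely showing, weight is at least 68): (i) 71 ≥ 68 — meets; (j) net 73−5=68 ≥ 68 — meets.
  The department carries Stage III.2; the appellant now bears the burden.
Stage III.3 (appellant, a substantially-more-likely showing, weight is at least 68): (k) 69 ≥ 68 — meets; (l) net 99−30=69 ≥ 68 — meets.
  All elements met at the final stage.
Every stage carried; the appellant prevails on this issue.
Per-issue: Issue I → appellant; Issue II → appellant; Issue III → appellant. The appellant must prevail on at least one issue; overall, the appellant prevails.

appellant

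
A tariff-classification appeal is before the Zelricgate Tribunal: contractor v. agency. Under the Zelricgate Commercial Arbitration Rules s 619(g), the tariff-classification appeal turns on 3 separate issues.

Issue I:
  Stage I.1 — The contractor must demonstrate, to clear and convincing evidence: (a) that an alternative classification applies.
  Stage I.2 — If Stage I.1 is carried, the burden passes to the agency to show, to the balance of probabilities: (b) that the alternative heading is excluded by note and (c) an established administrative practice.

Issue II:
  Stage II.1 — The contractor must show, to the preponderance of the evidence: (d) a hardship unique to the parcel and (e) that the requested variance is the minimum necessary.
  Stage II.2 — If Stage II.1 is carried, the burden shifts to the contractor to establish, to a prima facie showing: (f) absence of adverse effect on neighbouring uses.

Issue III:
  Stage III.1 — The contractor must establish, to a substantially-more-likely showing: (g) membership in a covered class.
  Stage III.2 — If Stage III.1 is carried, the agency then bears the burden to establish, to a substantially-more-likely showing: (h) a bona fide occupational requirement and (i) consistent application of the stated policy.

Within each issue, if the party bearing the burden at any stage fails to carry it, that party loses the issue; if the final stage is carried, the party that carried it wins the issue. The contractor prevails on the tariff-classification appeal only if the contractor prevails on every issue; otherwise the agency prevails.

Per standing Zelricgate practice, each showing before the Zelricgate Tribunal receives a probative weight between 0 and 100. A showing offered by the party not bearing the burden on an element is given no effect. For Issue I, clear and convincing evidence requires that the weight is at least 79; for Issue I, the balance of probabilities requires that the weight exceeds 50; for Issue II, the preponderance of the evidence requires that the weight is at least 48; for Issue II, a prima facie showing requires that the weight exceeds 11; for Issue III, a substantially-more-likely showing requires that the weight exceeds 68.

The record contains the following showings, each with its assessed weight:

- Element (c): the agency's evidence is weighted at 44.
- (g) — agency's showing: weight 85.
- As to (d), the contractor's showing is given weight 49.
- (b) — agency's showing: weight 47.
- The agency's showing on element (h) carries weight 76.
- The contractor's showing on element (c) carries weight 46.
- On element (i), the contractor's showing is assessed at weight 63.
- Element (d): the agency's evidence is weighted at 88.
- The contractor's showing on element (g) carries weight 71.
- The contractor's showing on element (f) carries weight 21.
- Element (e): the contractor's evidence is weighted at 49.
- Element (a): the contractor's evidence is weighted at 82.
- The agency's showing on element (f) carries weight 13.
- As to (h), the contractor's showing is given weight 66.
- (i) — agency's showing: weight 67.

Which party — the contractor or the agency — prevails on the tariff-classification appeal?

contractor

— Issue I —
Stage I.1 (contractor, clear and convincing evidence, weight is at least 79): (a) 82 ≥ 79 — meets.
  Stage I.1 carried; the burden shifts to the agency.
Stage I.2 (agency, the balance of probabilities, weight exceeds 50): (b) 47 ≤ 50 — fails; (c) 44 (contractor's 46 disregarded) ≤ 50 — fails.
  The agency does not carry Stage I.2.
So the contractor prevails on this issue.
— Issue II —
Stage II.1 — burden on contractor; standard: the preponderance of the evidence (weight is at least 48).
    (d): 49 (agency's 88 disregarded) ≥ 48 [met]
    (e): 49 ≥ 48 [met]
  Stage II.1 is satisfied; the contractor continues to bear the burden.
Stage II.2 — burden on contractor; standard: a prima facie showing (weight exceeds 11).
    (f): 21 (agency's 13 disregarded) > 11 [met]
  All elements met at the final stage.
With every stage satisfied, the contractor prevails on this issue.
— Issue III —
Stage III.1 — burden on contractor; standard: a substantially-more-likely showing (weight exceeds 68).
    (g): 71 (agency's 85 disregarded) > 68 [met]
  Stage III.1 is satisfied; the onus moves to the agency.
Stage III.2 — burden on agency; standard: a substantially-more-likely showing (weight exceeds 68).
    (h): 76 (contractor's 66 disregarded) > 68 [met]
    (i): 67 (contractor's 63 disregarded) ≤ 68 [not met]
  Stage III.2 not carried; the agency fails its burden.
The analysis ends at Stage III.2; the contractor prevails on this issue.
Per-issue: Issue I → contractor; Issue II → contractor; Issue III → contractor. The contractor must prevail on every issue; overall, the contractor prevails.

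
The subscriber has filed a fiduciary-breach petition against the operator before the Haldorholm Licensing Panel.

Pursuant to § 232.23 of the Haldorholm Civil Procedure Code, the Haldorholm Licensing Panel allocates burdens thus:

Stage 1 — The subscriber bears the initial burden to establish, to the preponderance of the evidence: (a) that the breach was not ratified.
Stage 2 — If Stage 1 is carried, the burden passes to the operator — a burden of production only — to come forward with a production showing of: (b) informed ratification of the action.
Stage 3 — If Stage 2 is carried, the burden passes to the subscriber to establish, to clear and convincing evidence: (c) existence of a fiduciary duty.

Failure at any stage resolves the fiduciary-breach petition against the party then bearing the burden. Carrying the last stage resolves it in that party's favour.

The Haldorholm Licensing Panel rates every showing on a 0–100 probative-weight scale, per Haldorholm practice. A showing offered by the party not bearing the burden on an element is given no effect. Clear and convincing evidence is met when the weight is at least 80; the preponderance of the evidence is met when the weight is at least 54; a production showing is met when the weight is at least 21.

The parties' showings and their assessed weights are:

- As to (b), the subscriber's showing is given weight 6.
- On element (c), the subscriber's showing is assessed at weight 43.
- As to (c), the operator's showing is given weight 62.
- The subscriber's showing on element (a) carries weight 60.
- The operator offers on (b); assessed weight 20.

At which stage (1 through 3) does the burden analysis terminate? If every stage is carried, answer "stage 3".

stage 2

Stage 1 (subscriber, the preponderance of the evidence, weight is at least 54): (a) 60 ≥ 54 — meets.
  Stage 1 carried; the burden shifts to the operator.
Stage 2 (operator, a production showing, weight is at least 21): (b) 20 (subscriber's 6 disregarded) < 21 — fails.
  Stage 2 not carried; the operator fails its burden.
The analysis ends at Stage 2; the subscriber prevails.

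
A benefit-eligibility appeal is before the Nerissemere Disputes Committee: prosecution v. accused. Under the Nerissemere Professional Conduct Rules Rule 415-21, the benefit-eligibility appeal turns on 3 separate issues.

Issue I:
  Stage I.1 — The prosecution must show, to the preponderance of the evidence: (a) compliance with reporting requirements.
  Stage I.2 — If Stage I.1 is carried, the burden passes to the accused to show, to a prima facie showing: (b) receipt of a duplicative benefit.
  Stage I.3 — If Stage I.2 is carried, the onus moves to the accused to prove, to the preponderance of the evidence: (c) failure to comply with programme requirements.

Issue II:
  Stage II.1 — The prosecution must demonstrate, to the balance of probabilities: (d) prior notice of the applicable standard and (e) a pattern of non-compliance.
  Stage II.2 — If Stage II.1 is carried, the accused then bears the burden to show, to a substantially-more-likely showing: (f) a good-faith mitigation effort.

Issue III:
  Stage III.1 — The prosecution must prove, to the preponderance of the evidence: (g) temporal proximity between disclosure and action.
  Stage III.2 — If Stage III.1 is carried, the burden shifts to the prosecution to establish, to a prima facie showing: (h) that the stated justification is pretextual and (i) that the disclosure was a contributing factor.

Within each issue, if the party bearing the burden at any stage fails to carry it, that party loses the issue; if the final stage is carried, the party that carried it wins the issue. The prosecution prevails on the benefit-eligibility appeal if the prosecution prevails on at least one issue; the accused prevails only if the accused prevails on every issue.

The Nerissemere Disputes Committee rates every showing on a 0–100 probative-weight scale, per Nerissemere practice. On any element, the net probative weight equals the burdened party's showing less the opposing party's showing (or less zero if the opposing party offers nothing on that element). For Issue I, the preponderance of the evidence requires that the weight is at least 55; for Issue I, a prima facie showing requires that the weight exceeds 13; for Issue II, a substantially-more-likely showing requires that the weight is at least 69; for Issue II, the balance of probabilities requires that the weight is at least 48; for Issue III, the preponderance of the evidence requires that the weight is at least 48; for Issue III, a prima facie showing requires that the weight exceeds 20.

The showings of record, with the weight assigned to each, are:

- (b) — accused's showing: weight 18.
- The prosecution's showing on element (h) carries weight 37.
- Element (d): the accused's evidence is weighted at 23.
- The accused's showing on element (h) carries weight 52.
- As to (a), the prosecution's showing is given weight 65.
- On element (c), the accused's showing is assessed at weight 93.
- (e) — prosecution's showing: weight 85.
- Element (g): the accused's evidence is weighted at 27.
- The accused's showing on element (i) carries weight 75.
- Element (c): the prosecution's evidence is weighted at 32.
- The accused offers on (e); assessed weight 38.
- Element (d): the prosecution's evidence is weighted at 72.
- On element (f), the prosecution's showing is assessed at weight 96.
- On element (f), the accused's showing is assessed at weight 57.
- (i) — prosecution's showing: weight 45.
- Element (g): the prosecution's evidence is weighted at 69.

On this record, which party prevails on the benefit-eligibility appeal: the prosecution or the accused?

— Issue I —
Stage I.1 (prosecution, the preponderance of the evidence, weight is at least 55): (a) 65 ≥ 55 — meets.
  Stage I.1 is satisfied; the onus moves to the accused.
Stage I.2 (accused, a prima facie showing, weight exceeds 13): (b) 18 > 13 — meets.
  Stage I.2 is satisfied; the accused continues to bear the burden.
Stage I.3 (accused, the preponderance of the evidence, weight is at least 55): (c) net 93−32=61 ≥ 55 — meets.
  The accused carries the last stage.
Every stage carried; the accused prevails on this issue.
— Issue II —
Stage II.1 — burden on prosecution; standard: the balance of probabilities (weight is at least 48).
    (d): 72 − 23 = 49 ≥ 48 [met]
    (e): 85 − 38 = 47 < 48 [not met]
  Not every element is met, so the prosecution fails to carry Stage II.1.
The accused prevails on this issue.
— Issue III —
Stage III.1 — burden on prosecution; standard: the preponderance of the evidence (weight is at least 48).
    (g): 69 − 27 = 42 < 48 [not met]
  Stage III.1 not carried; the prosecution fails its burden.
The accused prevails on this issue.
Per-issue: Issue I → accused; Issue II → accused; Issue III → accused. The prosecution must prevail on at least one issue; overall, the accused prevails.

accused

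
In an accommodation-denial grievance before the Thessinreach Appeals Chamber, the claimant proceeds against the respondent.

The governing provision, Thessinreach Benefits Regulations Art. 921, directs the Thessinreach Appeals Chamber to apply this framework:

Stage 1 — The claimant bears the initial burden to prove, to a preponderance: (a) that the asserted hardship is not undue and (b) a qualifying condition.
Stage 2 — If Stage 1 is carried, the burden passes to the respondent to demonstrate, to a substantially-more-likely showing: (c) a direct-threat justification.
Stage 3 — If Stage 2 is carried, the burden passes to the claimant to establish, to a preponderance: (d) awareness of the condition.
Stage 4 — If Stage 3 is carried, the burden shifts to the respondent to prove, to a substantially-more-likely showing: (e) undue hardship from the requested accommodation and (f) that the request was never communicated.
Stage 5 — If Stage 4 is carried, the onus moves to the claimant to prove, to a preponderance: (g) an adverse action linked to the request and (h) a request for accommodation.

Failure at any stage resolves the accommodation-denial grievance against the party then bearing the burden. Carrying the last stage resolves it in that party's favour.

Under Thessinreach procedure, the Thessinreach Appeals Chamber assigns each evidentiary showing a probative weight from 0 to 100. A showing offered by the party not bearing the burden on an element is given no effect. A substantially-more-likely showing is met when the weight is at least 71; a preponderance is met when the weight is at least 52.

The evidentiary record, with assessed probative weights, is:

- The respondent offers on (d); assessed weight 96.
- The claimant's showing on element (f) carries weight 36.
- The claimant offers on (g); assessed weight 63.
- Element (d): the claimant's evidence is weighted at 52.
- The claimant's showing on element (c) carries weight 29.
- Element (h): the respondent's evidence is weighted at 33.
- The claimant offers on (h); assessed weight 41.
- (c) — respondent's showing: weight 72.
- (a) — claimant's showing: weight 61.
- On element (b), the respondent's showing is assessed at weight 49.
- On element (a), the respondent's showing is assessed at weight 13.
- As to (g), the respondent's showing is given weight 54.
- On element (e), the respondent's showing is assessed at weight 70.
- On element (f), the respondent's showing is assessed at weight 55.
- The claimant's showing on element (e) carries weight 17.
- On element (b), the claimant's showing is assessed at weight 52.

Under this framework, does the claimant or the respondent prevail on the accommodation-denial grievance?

claimant

Stage 1 — burden on claimant; standard: a preponderance (weight is at least 52).
    (a): 61 (respondent's 13 disregarded) ≥ 52 [met]
    (b): 52 (respondent's 49 disregarded) ≥ 52 [met]
  The claimant carries Stage 1; the respondent now bears the burden.
Stage 2 — burden on respondent; standard: a substantially-more-likely showing (weight is at least 71).
    (c): 72 (claimant's 29 disregarded) ≥ 71 [met]
  Stage 2 is satisfied; the onus moves to the claimant.
Stage 3 — burden on claimant; standard: a preponderance (weight is at least 52).
    (d): 52 (respondent's 96 disregarded) ≥ 52 [met]
  All elements met. The burden passes to the respondent.
Stage 4 — burden on respondent; standard: a substantially-more-likely showing (weight is at least 71).
    (e): 70 (claimant's 17 disregarded) < 71 [not met]
    (f): 55 (claimant's 36 disregarded) < 71 [not met]
  The respondent does not carry Stage 4.
So the claimant prevails.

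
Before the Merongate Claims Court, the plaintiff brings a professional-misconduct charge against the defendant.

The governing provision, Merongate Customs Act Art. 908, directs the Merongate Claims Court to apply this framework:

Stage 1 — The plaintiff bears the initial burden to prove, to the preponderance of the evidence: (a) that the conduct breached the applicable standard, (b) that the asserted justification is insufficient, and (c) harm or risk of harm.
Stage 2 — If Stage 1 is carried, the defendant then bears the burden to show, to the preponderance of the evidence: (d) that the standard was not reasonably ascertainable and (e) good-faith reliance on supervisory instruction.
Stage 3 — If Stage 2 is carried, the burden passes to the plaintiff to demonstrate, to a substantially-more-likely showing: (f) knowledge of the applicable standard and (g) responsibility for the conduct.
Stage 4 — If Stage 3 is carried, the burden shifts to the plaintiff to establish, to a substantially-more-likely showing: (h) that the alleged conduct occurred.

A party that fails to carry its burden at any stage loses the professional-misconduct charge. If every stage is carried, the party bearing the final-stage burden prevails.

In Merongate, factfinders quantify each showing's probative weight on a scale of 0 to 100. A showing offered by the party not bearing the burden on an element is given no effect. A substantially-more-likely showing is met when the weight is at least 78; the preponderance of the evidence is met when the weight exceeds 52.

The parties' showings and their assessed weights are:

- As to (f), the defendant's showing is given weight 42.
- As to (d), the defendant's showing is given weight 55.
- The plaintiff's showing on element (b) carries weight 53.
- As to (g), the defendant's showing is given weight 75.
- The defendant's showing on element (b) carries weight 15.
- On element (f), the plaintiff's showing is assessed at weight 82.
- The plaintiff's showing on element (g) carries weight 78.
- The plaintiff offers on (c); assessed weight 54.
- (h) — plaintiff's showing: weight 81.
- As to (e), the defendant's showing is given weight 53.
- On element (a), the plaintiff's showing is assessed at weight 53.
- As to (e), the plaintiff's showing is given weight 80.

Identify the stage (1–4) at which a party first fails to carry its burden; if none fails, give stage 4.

At Stage 1 the plaintiff must meet the preponderance of the evidence (weight exceeds 52): on (a) the weight is 53, which does exceed 52, so (a) meets the standard; on (b) the weight is 53 (the defendant's 15 is given no effect), which does exceed 52, so (b) meets the standard; on (c) the weight is 54, which does exceed 52, so (c) meets the standard.
  Stage 1 is satisfied; the onus moves to the defendant.
At Stage 2 the defendant must meet the preponderance of the evidence (weight exceeds 52): on (d) the weight is 55, which does exceed 52, so (d) meets the standard; on (e) the weight is 53 (the plaintiff's 80 is given no effect), which does exceed 52, so (e) meets the standard.
  Stage 2 carried; the burden shifts to the plaintiff.
At Stage 3 the plaintiff must meet a substantially-more-likely showing (weight is at least 78): on (f) the weight is 82 (the defendant's 42 is given no effect), which does reach 78, so (f) meets the standard; on (g) the weight is 78 (the defendant's 75 is given no effect), which does reach 78, so (g) meets the standard.
  Stage 3 is satisfied; the plaintiff continues to bear the burden.
At Stage 4 the plaintiff must meet a substantially-more-likely showing (weight is at least 78): on (h) the weight is 81, which does reach 78, so (h) meets the standard.
  Stage 4 carried; the final stage is satisfied.
With every stage satisfied, the plaintiff prevails.

stage 4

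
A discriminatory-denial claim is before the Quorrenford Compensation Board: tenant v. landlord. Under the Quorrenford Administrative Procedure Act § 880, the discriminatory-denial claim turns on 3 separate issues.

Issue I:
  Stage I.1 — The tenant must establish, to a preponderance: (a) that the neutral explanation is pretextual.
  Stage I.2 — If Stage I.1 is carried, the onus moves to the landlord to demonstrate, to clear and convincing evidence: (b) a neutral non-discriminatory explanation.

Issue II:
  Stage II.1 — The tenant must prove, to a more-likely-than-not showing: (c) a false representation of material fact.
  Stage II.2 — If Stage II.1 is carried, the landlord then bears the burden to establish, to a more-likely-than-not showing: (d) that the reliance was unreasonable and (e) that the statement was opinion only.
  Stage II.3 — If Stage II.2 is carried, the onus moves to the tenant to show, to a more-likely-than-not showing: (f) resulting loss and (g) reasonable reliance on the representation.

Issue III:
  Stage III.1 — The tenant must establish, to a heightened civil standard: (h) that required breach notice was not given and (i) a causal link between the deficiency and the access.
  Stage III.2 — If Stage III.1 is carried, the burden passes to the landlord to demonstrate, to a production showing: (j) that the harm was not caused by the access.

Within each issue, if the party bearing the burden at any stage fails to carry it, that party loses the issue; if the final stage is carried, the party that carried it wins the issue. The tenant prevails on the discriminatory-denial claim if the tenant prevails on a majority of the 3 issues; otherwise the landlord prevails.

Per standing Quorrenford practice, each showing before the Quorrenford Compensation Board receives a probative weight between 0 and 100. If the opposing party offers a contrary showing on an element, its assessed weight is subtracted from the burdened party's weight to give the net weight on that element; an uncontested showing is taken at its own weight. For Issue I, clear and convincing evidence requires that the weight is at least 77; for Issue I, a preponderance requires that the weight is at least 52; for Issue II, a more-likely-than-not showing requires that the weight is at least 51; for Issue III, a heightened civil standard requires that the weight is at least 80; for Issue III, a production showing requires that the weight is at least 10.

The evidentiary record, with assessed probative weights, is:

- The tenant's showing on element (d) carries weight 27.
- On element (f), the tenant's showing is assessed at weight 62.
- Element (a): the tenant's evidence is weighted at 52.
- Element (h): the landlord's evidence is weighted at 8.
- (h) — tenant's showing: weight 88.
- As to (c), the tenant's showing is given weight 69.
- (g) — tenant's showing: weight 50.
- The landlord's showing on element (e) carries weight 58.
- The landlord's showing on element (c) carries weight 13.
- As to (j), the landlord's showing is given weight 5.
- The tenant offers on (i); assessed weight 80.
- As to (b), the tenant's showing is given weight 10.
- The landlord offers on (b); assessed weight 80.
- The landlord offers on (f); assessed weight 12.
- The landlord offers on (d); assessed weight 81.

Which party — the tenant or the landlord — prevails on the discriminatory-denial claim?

— Issue I —
Stage I.1 (tenant, a preponderance, weight is at least 52): (a) 52 ≥ 52 — meets.
  All elements met. The burden passes to the landlord.
Stage I.2 (landlord, clear and convincing evidence, weight is at least 77): (b) net 80−10=70 < 77 — fails.
  The landlord does not carry Stage I.2.
The analysis ends at Stage I.2; the tenant prevails on this issue.
— Issue II —
Stage II.1 (tenant, a more-likely-than-not showing, weight is at least 51): (c) net 69−13=56 ≥ 51 — meets.
  Stage II.1 is satisfied; the onus moves to the landlord.
Stage II.2 (landlord, a more-likely-than-not showing, weight is at least 51): (d) net 81−27=54 ≥ 51 — meets; (e) 58 ≥ 51 — meets.
  Stage II.2 carried; the burden shifts to the tenant.
Stage II.3 (tenant, a more-likely-than-not showing, weight is at least 51): (f) net 62−12=50 < 51 — fails; (g) 50 < 51 — fails.
  Stage II.3 not carried; the tenant fails its burden.
The landlord prevails on this issue.
— Issue III —
Stage III.1 — burden on tenant; standard: a heightened civil standard (weight is at least 80).
    (h): 88 − 8 = 80 ≥ 80 [met]
    (i): 80 ≥ 80 [met]
  Stage III.1 carried; the burden shifts to the landlord.
Stage III.2 — burden on landlord; standard: a production showing (weight is at least 10).
    (j): 5 < 10 [not met]
  The landlord does not carry Stage III.2.
So the tenant prevails on this issue.
Per-issue: Issue I → tenant; Issue II → landlord; Issue III → tenant. The tenant must prevail on a majority of issues; overall, the tenant prevails.

tenant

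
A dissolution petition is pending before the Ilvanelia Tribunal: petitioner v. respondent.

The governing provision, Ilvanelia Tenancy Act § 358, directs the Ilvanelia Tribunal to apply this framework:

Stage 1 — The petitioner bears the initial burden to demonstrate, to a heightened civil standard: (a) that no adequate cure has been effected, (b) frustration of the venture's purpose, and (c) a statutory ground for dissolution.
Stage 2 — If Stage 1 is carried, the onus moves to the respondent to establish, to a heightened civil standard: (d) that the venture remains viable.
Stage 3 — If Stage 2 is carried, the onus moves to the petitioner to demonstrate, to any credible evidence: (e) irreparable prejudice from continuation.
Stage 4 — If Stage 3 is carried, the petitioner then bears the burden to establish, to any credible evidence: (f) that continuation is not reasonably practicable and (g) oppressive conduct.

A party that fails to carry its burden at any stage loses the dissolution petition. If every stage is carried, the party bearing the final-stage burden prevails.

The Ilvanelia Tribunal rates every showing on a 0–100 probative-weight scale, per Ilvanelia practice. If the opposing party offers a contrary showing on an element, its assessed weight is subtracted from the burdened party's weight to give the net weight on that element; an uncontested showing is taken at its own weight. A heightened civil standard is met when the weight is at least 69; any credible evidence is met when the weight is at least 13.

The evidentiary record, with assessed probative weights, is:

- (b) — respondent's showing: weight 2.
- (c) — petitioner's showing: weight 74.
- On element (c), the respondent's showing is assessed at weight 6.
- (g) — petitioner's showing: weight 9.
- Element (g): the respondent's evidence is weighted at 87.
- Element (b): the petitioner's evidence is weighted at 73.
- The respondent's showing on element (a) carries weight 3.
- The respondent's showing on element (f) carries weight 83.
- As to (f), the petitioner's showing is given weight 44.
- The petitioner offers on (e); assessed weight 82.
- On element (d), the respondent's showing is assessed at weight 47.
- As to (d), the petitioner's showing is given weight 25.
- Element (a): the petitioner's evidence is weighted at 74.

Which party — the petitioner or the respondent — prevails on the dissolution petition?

respondent

Stage 1 (petitioner, a heightened civil standard, weight is at least 69): (a) net 74−3=71 ≥ 69 — meets; (b) net 73−2=71 ≥ 69 — meets; (c) net 74−6=68 < 69 — fails.
  Not every element is met, so the petitioner fails to carry Stage 1.
So the respondent prevails.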